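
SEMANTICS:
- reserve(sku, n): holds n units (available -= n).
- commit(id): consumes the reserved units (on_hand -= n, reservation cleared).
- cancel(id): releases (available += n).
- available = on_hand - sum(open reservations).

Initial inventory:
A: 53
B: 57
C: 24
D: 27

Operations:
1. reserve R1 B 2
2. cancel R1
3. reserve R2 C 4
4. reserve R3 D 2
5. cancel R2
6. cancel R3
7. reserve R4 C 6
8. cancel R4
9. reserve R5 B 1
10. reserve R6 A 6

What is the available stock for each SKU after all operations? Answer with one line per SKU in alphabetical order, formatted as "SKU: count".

Answer: A: 47
B: 56
C: 24
D: 27

Derivation:
Step 1: reserve R1 B 2 -> on_hand[A=53 B=57 C=24 D=27] avail[A=53 B=55 C=24 D=27] open={R1}
Step 2: cancel R1 -> on_hand[A=53 B=57 C=24 D=27] avail[A=53 B=57 C=24 D=27] open={}
Step 3: reserve R2 C 4 -> on_hand[A=53 B=57 C=24 D=27] avail[A=53 B=57 C=20 D=27] open={R2}
Step 4: reserve R3 D 2 -> on_hand[A=53 B=57 C=24 D=27] avail[A=53 B=57 C=20 D=25] open={R2,R3}
Step 5: cancel R2 -> on_hand[A=53 B=57 C=24 D=27] avail[A=53 B=57 C=24 D=25] open={R3}
Step 6: cancel R3 -> on_hand[A=53 B=57 C=24 D=27] avail[A=53 B=57 C=24 D=27] open={}
Step 7: reserve R4 C 6 -> on_hand[A=53 B=57 C=24 D=27] avail[A=53 B=57 C=18 D=27] open={R4}
Step 8: cancel R4 -> on_hand[A=53 B=57 C=24 D=27] avail[A=53 B=57 C=24 D=27] open={}
Step 9: reserve R5 B 1 -> on_hand[A=53 B=57 C=24 D=27] avail[A=53 B=56 C=24 D=27] open={R5}
Step 10: reserve R6 A 6 -> on_hand[A=53 B=57 C=24 D=27] avail[A=47 B=56 C=24 D=27] open={R5,R6}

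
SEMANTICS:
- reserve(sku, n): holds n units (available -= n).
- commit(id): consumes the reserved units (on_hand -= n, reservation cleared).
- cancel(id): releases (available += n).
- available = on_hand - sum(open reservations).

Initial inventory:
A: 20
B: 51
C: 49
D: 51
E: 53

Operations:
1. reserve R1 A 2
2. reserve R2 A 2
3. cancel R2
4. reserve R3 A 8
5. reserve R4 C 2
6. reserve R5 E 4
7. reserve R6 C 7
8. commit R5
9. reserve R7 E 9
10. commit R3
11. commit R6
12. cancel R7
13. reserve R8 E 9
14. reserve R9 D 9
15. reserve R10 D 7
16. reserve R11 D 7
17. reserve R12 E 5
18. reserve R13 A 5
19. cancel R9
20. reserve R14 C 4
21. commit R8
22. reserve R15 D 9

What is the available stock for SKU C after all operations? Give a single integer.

Step 1: reserve R1 A 2 -> on_hand[A=20 B=51 C=49 D=51 E=53] avail[A=18 B=51 C=49 D=51 E=53] open={R1}
Step 2: reserve R2 A 2 -> on_hand[A=20 B=51 C=49 D=51 E=53] avail[A=16 B=51 C=49 D=51 E=53] open={R1,R2}
Step 3: cancel R2 -> on_hand[A=20 B=51 C=49 D=51 E=53] avail[A=18 B=51 C=49 D=51 E=53] open={R1}
Step 4: reserve R3 A 8 -> on_hand[A=20 B=51 C=49 D=51 E=53] avail[A=10 B=51 C=49 D=51 E=53] open={R1,R3}
Step 5: reserve R4 C 2 -> on_hand[A=20 B=51 C=49 D=51 E=53] avail[A=10 B=51 C=47 D=51 E=53] open={R1,R3,R4}
Step 6: reserve R5 E 4 -> on_hand[A=20 B=51 C=49 D=51 E=53] avail[A=10 B=51 C=47 D=51 E=49] open={R1,R3,R4,R5}
Step 7: reserve R6 C 7 -> on_hand[A=20 B=51 C=49 D=51 E=53] avail[A=10 B=51 C=40 D=51 E=49] open={R1,R3,R4,R5,R6}
Step 8: commit R5 -> on_hand[A=20 B=51 C=49 D=51 E=49] avail[A=10 B=51 C=40 D=51 E=49] open={R1,R3,R4,R6}
Step 9: reserve R7 E 9 -> on_hand[A=20 B=51 C=49 D=51 E=49] avail[A=10 B=51 C=40 D=51 E=40] open={R1,R3,R4,R6,R7}
Step 10: commit R3 -> on_hand[A=12 B=51 C=49 D=51 E=49] avail[A=10 B=51 C=40 D=51 E=40] open={R1,R4,R6,R7}
Step 11: commit R6 -> on_hand[A=12 B=51 C=42 D=51 E=49] avail[A=10 B=51 C=40 D=51 E=40] open={R1,R4,R7}
Step 12: cancel R7 -> on_hand[A=12 B=51 C=42 D=51 E=49] avail[A=10 B=51 C=40 D=51 E=49] open={R1,R4}
Step 13: reserve R8 E 9 -> on_hand[A=12 B=51 C=42 D=51 E=49] avail[A=10 B=51 C=40 D=51 E=40] open={R1,R4,R8}
Step 14: reserve R9 D 9 -> on_hand[A=12 B=51 C=42 D=51 E=49] avail[A=10 B=51 C=40 D=42 E=40] open={R1,R4,R8,R9}
Step 15: reserve R10 D 7 -> on_hand[A=12 B=51 C=42 D=51 E=49] avail[A=10 B=51 C=40 D=35 E=40] open={R1,R10,R4,R8,R9}
Step 16: reserve R11 D 7 -> on_hand[A=12 B=51 C=42 D=51 E=49] avail[A=10 B=51 C=40 D=28 E=40] open={R1,R10,R11,R4,R8,R9}
Step 17: reserve R12 E 5 -> on_hand[A=12 B=51 C=42 D=51 E=49] avail[A=10 B=51 C=40 D=28 E=35] open={R1,R10,R11,R12,R4,R8,R9}
Step 18: reserve R13 A 5 -> on_hand[A=12 B=51 C=42 D=51 E=49] avail[A=5 B=51 C=40 D=28 E=35] open={R1,R10,R11,R12,R13,R4,R8,R9}
Step 19: cancel R9 -> on_hand[A=12 B=51 C=42 D=51 E=49] avail[A=5 B=51 C=40 D=37 E=35] open={R1,R10,R11,R12,R13,R4,R8}
Step 20: reserve R14 C 4 -> on_hand[A=12 B=51 C=42 D=51 E=49] avail[A=5 B=51 C=36 D=37 E=35] open={R1,R10,R11,R12,R13,R14,R4,R8}
Step 21: commit R8 -> on_hand[A=12 B=51 C=42 D=51 E=40] avail[A=5 B=51 C=36 D=37 E=35] open={R1,R10,R11,R12,R13,R14,R4}
Step 22: reserve R15 D 9 -> on_hand[A=12 B=51 C=42 D=51 E=40] avail[A=5 B=51 C=36 D=28 E=35] open={R1,R10,R11,R12,R13,R14,R15,R4}
Final available[C] = 36

Answer: 36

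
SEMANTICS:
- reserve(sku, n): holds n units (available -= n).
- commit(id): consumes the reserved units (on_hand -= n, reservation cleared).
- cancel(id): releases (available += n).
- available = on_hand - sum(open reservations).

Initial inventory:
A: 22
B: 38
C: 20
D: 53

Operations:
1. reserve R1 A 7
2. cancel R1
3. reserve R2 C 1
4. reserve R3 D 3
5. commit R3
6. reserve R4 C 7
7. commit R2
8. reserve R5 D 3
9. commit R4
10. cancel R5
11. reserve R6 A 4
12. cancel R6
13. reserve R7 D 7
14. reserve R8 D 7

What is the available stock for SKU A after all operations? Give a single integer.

Step 1: reserve R1 A 7 -> on_hand[A=22 B=38 C=20 D=53] avail[A=15 B=38 C=20 D=53] open={R1}
Step 2: cancel R1 -> on_hand[A=22 B=38 C=20 D=53] avail[A=22 B=38 C=20 D=53] open={}
Step 3: reserve R2 C 1 -> on_hand[A=22 B=38 C=20 D=53] avail[A=22 B=38 C=19 D=53] open={R2}
Step 4: reserve R3 D 3 -> on_hand[A=22 B=38 C=20 D=53] avail[A=22 B=38 C=19 D=50] open={R2,R3}
Step 5: commit R3 -> on_hand[A=22 B=38 C=20 D=50] avail[A=22 B=38 C=19 D=50] open={R2}
Step 6: reserve R4 C 7 -> on_hand[A=22 B=38 C=20 D=50] avail[A=22 B=38 C=12 D=50] open={R2,R4}
Step 7: commit R2 -> on_hand[A=22 B=38 C=19 D=50] avail[A=22 B=38 C=12 D=50] open={R4}
Step 8: reserve R5 D 3 -> on_hand[A=22 B=38 C=19 D=50] avail[A=22 B=38 C=12 D=47] open={R4,R5}
Step 9: commit R4 -> on_hand[A=22 B=38 C=12 D=50] avail[A=22 B=38 C=12 D=47] open={R5}
Step 10: cancel R5 -> on_hand[A=22 B=38 C=12 D=50] avail[A=22 B=38 C=12 D=50] open={}
Step 11: reserve R6 A 4 -> on_hand[A=22 B=38 C=12 D=50] avail[A=18 B=38 C=12 D=50] open={R6}
Step 12: cancel R6 -> on_hand[A=22 B=38 C=12 D=50] avail[A=22 B=38 C=12 D=50] open={}
Step 13: reserve R7 D 7 -> on_hand[A=22 B=38 C=12 D=50] avail[A=22 B=38 C=12 D=43] open={R7}
Step 14: reserve R8 D 7 -> on_hand[A=22 B=38 C=12 D=50] avail[A=22 B=38 C=12 D=36] open={R7,R8}
Final available[A] = 22

Answer: 22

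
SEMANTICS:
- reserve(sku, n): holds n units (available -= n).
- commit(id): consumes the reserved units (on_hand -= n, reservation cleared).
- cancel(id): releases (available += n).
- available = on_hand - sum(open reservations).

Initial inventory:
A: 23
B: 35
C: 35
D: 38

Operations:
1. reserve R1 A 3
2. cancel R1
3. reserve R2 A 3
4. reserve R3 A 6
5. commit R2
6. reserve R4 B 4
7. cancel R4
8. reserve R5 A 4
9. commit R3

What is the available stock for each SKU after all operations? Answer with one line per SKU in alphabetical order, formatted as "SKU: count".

Step 1: reserve R1 A 3 -> on_hand[A=23 B=35 C=35 D=38] avail[A=20 B=35 C=35 D=38] open={R1}
Step 2: cancel R1 -> on_hand[A=23 B=35 C=35 D=38] avail[A=23 B=35 C=35 D=38] open={}
Step 3: reserve R2 A 3 -> on_hand[A=23 B=35 C=35 D=38] avail[A=20 B=35 C=35 D=38] open={R2}
Step 4: reserve R3 A 6 -> on_hand[A=23 B=35 C=35 D=38] avail[A=14 B=35 C=35 D=38] open={R2,R3}
Step 5: commit R2 -> on_hand[A=20 B=35 C=35 D=38] avail[A=14 B=35 C=35 D=38] open={R3}
Step 6: reserve R4 B 4 -> on_hand[A=20 B=35 C=35 D=38] avail[A=14 B=31 C=35 D=38] open={R3,R4}
Step 7: cancel R4 -> on_hand[A=20 B=35 C=35 D=38] avail[A=14 B=35 C=35 D=38] open={R3}
Step 8: reserve R5 A 4 -> on_hand[A=20 B=35 C=35 D=38] avail[A=10 B=35 C=35 D=38] open={R3,R5}
Step 9: commit R3 -> on_hand[A=14 B=35 C=35 D=38] avail[A=10 B=35 C=35 D=38] open={R5}

Answer: A: 10
B: 35
C: 35
D: 38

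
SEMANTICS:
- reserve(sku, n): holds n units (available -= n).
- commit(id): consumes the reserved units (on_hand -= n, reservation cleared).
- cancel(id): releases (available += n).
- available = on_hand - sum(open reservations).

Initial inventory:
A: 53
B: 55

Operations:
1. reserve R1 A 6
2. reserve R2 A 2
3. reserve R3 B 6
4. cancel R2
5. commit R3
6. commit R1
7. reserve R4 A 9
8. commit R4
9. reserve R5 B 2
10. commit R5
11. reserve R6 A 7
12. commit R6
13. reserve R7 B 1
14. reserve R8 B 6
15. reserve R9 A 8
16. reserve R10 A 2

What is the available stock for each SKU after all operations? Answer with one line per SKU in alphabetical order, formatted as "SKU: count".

Answer: A: 21
B: 40

Derivation:
Step 1: reserve R1 A 6 -> on_hand[A=53 B=55] avail[A=47 B=55] open={R1}
Step 2: reserve R2 A 2 -> on_hand[A=53 B=55] avail[A=45 B=55] open={R1,R2}
Step 3: reserve R3 B 6 -> on_hand[A=53 B=55] avail[A=45 B=49] open={R1,R2,R3}
Step 4: cancel R2 -> on_hand[A=53 B=55] avail[A=47 B=49] open={R1,R3}
Step 5: commit R3 -> on_hand[A=53 B=49] avail[A=47 B=49] open={R1}
Step 6: commit R1 -> on_hand[A=47 B=49] avail[A=47 B=49] open={}
Step 7: reserve R4 A 9 -> on_hand[A=47 B=49] avail[A=38 B=49] open={R4}
Step 8: commit R4 -> on_hand[A=38 B=49] avail[A=38 B=49] open={}
Step 9: reserve R5 B 2 -> on_hand[A=38 B=49] avail[A=38 B=47] open={R5}
Step 10: commit R5 -> on_hand[A=38 B=47] avail[A=38 B=47] open={}
Step 11: reserve R6 A 7 -> on_hand[A=38 B=47] avail[A=31 B=47] open={R6}
Step 12: commit R6 -> on_hand[A=31 B=47] avail[A=31 B=47] open={}
Step 13: reserve R7 B 1 -> on_hand[A=31 B=47] avail[A=31 B=46] open={R7}
Step 14: reserve R8 B 6 -> on_hand[A=31 B=47] avail[A=31 B=40] open={R7,R8}
Step 15: reserve R9 A 8 -> on_hand[A=31 B=47] avail[A=23 B=40] open={R7,R8,R9}
Step 16: reserve R10 A 2 -> on_hand[A=31 B=47] avail[A=21 B=40] open={R10,R7,R8,R9}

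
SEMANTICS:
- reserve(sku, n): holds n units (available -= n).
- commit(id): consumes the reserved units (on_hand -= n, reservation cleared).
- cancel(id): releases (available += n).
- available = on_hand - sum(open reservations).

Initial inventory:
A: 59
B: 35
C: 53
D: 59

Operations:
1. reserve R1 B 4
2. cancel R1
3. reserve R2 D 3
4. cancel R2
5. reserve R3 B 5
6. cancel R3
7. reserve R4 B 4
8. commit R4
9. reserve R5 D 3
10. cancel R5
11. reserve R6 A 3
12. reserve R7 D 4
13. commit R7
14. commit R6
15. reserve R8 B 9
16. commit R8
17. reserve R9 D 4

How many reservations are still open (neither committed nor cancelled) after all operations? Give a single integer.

Answer: 1

Derivation:
Step 1: reserve R1 B 4 -> on_hand[A=59 B=35 C=53 D=59] avail[A=59 B=31 C=53 D=59] open={R1}
Step 2: cancel R1 -> on_hand[A=59 B=35 C=53 D=59] avail[A=59 B=35 C=53 D=59] open={}
Step 3: reserve R2 D 3 -> on_hand[A=59 B=35 C=53 D=59] avail[A=59 B=35 C=53 D=56] open={R2}
Step 4: cancel R2 -> on_hand[A=59 B=35 C=53 D=59] avail[A=59 B=35 C=53 D=59] open={}
Step 5: reserve R3 B 5 -> on_hand[A=59 B=35 C=53 D=59] avail[A=59 B=30 C=53 D=59] open={R3}
Step 6: cancel R3 -> on_hand[A=59 B=35 C=53 D=59] avail[A=59 B=35 C=53 D=59] open={}
Step 7: reserve R4 B 4 -> on_hand[A=59 B=35 C=53 D=59] avail[A=59 B=31 C=53 D=59] open={R4}
Step 8: commit R4 -> on_hand[A=59 B=31 C=53 D=59] avail[A=59 B=31 C=53 D=59] open={}
Step 9: reserve R5 D 3 -> on_hand[A=59 B=31 C=53 D=59] avail[A=59 B=31 C=53 D=56] open={R5}
Step 10: cancel R5 -> on_hand[A=59 B=31 C=53 D=59] avail[A=59 B=31 C=53 D=59] open={}
Step 11: reserve R6 A 3 -> on_hand[A=59 B=31 C=53 D=59] avail[A=56 B=31 C=53 D=59] open={R6}
Step 12: reserve R7 D 4 -> on_hand[A=59 B=31 C=53 D=59] avail[A=56 B=31 C=53 D=55] open={R6,R7}
Step 13: commit R7 -> on_hand[A=59 B=31 C=53 D=55] avail[A=56 B=31 C=53 D=55] open={R6}
Step 14: commit R6 -> on_hand[A=56 B=31 C=53 D=55] avail[A=56 B=31 C=53 D=55] open={}
Step 15: reserve R8 B 9 -> on_hand[A=56 B=31 C=53 D=55] avail[A=56 B=22 C=53 D=55] open={R8}
Step 16: commit R8 -> on_hand[A=56 B=22 C=53 D=55] avail[A=56 B=22 C=53 D=55] open={}
Step 17: reserve R9 D 4 -> on_hand[A=56 B=22 C=53 D=55] avail[A=56 B=22 C=53 D=51] open={R9}
Open reservations: ['R9'] -> 1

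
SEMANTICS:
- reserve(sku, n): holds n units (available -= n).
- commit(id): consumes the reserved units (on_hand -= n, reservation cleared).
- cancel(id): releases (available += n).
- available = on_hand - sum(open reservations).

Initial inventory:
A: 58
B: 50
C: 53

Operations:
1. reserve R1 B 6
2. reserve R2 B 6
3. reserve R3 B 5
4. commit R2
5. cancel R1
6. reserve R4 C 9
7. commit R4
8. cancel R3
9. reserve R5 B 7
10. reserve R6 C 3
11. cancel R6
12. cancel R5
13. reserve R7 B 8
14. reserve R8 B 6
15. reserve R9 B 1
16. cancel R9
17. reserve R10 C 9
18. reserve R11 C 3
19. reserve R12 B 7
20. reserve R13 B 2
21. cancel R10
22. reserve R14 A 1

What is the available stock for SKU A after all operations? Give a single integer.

Answer: 57

Derivation:
Step 1: reserve R1 B 6 -> on_hand[A=58 B=50 C=53] avail[A=58 B=44 C=53] open={R1}
Step 2: reserve R2 B 6 -> on_hand[A=58 B=50 C=53] avail[A=58 B=38 C=53] open={R1,R2}
Step 3: reserve R3 B 5 -> on_hand[A=58 B=50 C=53] avail[A=58 B=33 C=53] open={R1,R2,R3}
Step 4: commit R2 -> on_hand[A=58 B=44 C=53] avail[A=58 B=33 C=53] open={R1,R3}
Step 5: cancel R1 -> on_hand[A=58 B=44 C=53] avail[A=58 B=39 C=53] open={R3}
Step 6: reserve R4 C 9 -> on_hand[A=58 B=44 C=53] avail[A=58 B=39 C=44] open={R3,R4}
Step 7: commit R4 -> on_hand[A=58 B=44 C=44] avail[A=58 B=39 C=44] open={R3}
Step 8: cancel R3 -> on_hand[A=58 B=44 C=44] avail[A=58 B=44 C=44] open={}
Step 9: reserve R5 B 7 -> on_hand[A=58 B=44 C=44] avail[A=58 B=37 C=44] open={R5}
Step 10: reserve R6 C 3 -> on_hand[A=58 B=44 C=44] avail[A=58 B=37 C=41] open={R5,R6}
Step 11: cancel R6 -> on_hand[A=58 B=44 C=44] avail[A=58 B=37 C=44] open={R5}
Step 12: cancel R5 -> on_hand[A=58 B=44 C=44] avail[A=58 B=44 C=44] open={}
Step 13: reserve R7 B 8 -> on_hand[A=58 B=44 C=44] avail[A=58 B=36 C=44] open={R7}
Step 14: reserve R8 B 6 -> on_hand[A=58 B=44 C=44] avail[A=58 B=30 C=44] open={R7,R8}
Step 15: reserve R9 B 1 -> on_hand[A=58 B=44 C=44] avail[A=58 B=29 C=44] open={R7,R8,R9}
Step 16: cancel R9 -> on_hand[A=58 B=44 C=44] avail[A=58 B=30 C=44] open={R7,R8}
Step 17: reserve R10 C 9 -> on_hand[A=58 B=44 C=44] avail[A=58 B=30 C=35] open={R10,R7,R8}
Step 18: reserve R11 C 3 -> on_hand[A=58 B=44 C=44] avail[A=58 B=30 C=32] open={R10,R11,R7,R8}
Step 19: reserve R12 B 7 -> on_hand[A=58 B=44 C=44] avail[A=58 B=23 C=32] open={R10,R11,R12,R7,R8}
Step 20: reserve R13 B 2 -> on_hand[A=58 B=44 C=44] avail[A=58 B=21 C=32] open={R10,R11,R12,R13,R7,R8}
Step 21: cancel R10 -> on_hand[A=58 B=44 C=44] avail[A=58 B=21 C=41] open={R11,R12,R13,R7,R8}
Step 22: reserve R14 A 1 -> on_hand[A=58 B=44 C=44] avail[A=57 B=21 C=41] open={R11,R12,R13,R14,R7,R8}
Final available[A] = 57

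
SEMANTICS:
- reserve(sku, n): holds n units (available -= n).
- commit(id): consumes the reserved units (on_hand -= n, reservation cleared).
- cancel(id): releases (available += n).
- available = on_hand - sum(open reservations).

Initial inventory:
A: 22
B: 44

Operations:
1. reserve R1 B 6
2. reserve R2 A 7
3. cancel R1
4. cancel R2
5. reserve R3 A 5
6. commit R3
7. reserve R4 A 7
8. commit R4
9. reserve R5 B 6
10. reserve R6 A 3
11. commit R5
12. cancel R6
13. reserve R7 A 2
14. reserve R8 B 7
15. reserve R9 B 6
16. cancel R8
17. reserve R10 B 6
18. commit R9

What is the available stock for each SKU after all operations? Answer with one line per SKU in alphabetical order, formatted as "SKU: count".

Answer: A: 8
B: 26

Derivation:
Step 1: reserve R1 B 6 -> on_hand[A=22 B=44] avail[A=22 B=38] open={R1}
Step 2: reserve R2 A 7 -> on_hand[A=22 B=44] avail[A=15 B=38] open={R1,R2}
Step 3: cancel R1 -> on_hand[A=22 B=44] avail[A=15 B=44] open={R2}
Step 4: cancel R2 -> on_hand[A=22 B=44] avail[A=22 B=44] open={}
Step 5: reserve R3 A 5 -> on_hand[A=22 B=44] avail[A=17 B=44] open={R3}
Step 6: commit R3 -> on_hand[A=17 B=44] avail[A=17 B=44] open={}
Step 7: reserve R4 A 7 -> on_hand[A=17 B=44] avail[A=10 B=44] open={R4}
Step 8: commit R4 -> on_hand[A=10 B=44] avail[A=10 B=44] open={}
Step 9: reserve R5 B 6 -> on_hand[A=10 B=44] avail[A=10 B=38] open={R5}
Step 10: reserve R6 A 3 -> on_hand[A=10 B=44] avail[A=7 B=38] open={R5,R6}
Step 11: commit R5 -> on_hand[A=10 B=38] avail[A=7 B=38] open={R6}
Step 12: cancel R6 -> on_hand[A=10 B=38] avail[A=10 B=38] open={}
Step 13: reserve R7 A 2 -> on_hand[A=10 B=38] avail[A=8 B=38] open={R7}
Step 14: reserve R8 B 7 -> on_hand[A=10 B=38] avail[A=8 B=31] open={R7,R8}
Step 15: reserve R9 B 6 -> on_hand[A=10 B=38] avail[A=8 B=25] open={R7,R8,R9}
Step 16: cancel R8 -> on_hand[A=10 B=38] avail[A=8 B=32] open={R7,R9}
Step 17: reserve R10 B 6 -> on_hand[A=10 B=38] avail[A=8 B=26] open={R10,R7,R9}
Step 18: commit R9 -> on_hand[A=10 B=32] avail[A=8 B=26] open={R10,R7}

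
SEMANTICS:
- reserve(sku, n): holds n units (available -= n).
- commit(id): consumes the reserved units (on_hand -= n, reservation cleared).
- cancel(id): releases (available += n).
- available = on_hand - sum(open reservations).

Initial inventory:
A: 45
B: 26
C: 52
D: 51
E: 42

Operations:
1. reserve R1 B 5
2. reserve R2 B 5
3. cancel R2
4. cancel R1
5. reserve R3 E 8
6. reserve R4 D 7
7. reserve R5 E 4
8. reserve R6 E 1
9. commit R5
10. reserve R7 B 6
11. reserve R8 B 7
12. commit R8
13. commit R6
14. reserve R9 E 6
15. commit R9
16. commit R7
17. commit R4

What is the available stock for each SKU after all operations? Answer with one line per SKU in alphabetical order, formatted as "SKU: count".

Step 1: reserve R1 B 5 -> on_hand[A=45 B=26 C=52 D=51 E=42] avail[A=45 B=21 C=52 D=51 E=42] open={R1}
Step 2: reserve R2 B 5 -> on_hand[A=45 B=26 C=52 D=51 E=42] avail[A=45 B=16 C=52 D=51 E=42] open={R1,R2}
Step 3: cancel R2 -> on_hand[A=45 B=26 C=52 D=51 E=42] avail[A=45 B=21 C=52 D=51 E=42] open={R1}
Step 4: cancel R1 -> on_hand[A=45 B=26 C=52 D=51 E=42] avail[A=45 B=26 C=52 D=51 E=42] open={}
Step 5: reserve R3 E 8 -> on_hand[A=45 B=26 C=52 D=51 E=42] avail[A=45 B=26 C=52 D=51 E=34] open={R3}
Step 6: reserve R4 D 7 -> on_hand[A=45 B=26 C=52 D=51 E=42] avail[A=45 B=26 C=52 D=44 E=34] open={R3,R4}
Step 7: reserve R5 E 4 -> on_hand[A=45 B=26 C=52 D=51 E=42] avail[A=45 B=26 C=52 D=44 E=30] open={R3,R4,R5}
Step 8: reserve R6 E 1 -> on_hand[A=45 B=26 C=52 D=51 E=42] avail[A=45 B=26 C=52 D=44 E=29] open={R3,R4,R5,R6}
Step 9: commit R5 -> on_hand[A=45 B=26 C=52 D=51 E=38] avail[A=45 B=26 C=52 D=44 E=29] open={R3,R4,R6}
Step 10: reserve R7 B 6 -> on_hand[A=45 B=26 C=52 D=51 E=38] avail[A=45 B=20 C=52 D=44 E=29] open={R3,R4,R6,R7}
Step 11: reserve R8 B 7 -> on_hand[A=45 B=26 C=52 D=51 E=38] avail[A=45 B=13 C=52 D=44 E=29] open={R3,R4,R6,R7,R8}
Step 12: commit R8 -> on_hand[A=45 B=19 C=52 D=51 E=38] avail[A=45 B=13 C=52 D=44 E=29] open={R3,R4,R6,R7}
Step 13: commit R6 -> on_hand[A=45 B=19 C=52 D=51 E=37] avail[A=45 B=13 C=52 D=44 E=29] open={R3,R4,R7}
Step 14: reserve R9 E 6 -> on_hand[A=45 B=19 C=52 D=51 E=37] avail[A=45 B=13 C=52 D=44 E=23] open={R3,R4,R7,R9}
Step 15: commit R9 -> on_hand[A=45 B=19 C=52 D=51 E=31] avail[A=45 B=13 C=52 D=44 E=23] open={R3,R4,R7}
Step 16: commit R7 -> on_hand[A=45 B=13 C=52 D=51 E=31] avail[A=45 B=13 C=52 D=44 E=23] open={R3,R4}
Step 17: commit R4 -> on_hand[A=45 B=13 C=52 D=44 E=31] avail[A=45 B=13 C=52 D=44 E=23] open={R3}

Answer: A: 45
B: 13
C: 52
D: 44
E: 23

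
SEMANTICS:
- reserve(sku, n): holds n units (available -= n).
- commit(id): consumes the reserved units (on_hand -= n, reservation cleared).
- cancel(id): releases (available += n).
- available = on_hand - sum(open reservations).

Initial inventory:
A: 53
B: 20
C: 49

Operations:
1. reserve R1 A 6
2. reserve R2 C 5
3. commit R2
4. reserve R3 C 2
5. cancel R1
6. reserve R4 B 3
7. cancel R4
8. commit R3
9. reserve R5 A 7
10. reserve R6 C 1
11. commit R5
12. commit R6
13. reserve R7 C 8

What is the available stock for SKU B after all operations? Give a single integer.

Step 1: reserve R1 A 6 -> on_hand[A=53 B=20 C=49] avail[A=47 B=20 C=49] open={R1}
Step 2: reserve R2 C 5 -> on_hand[A=53 B=20 C=49] avail[A=47 B=20 C=44] open={R1,R2}
Step 3: commit R2 -> on_hand[A=53 B=20 C=44] avail[A=47 B=20 C=44] open={R1}
Step 4: reserve R3 C 2 -> on_hand[A=53 B=20 C=44] avail[A=47 B=20 C=42] open={R1,R3}
Step 5: cancel R1 -> on_hand[A=53 B=20 C=44] avail[A=53 B=20 C=42] open={R3}
Step 6: reserve R4 B 3 -> on_hand[A=53 B=20 C=44] avail[A=53 B=17 C=42] open={R3,R4}
Step 7: cancel R4 -> on_hand[A=53 B=20 C=44] avail[A=53 B=20 C=42] open={R3}
Step 8: commit R3 -> on_hand[A=53 B=20 C=42] avail[A=53 B=20 C=42] open={}
Step 9: reserve R5 A 7 -> on_hand[A=53 B=20 C=42] avail[A=46 B=20 C=42] open={R5}
Step 10: reserve R6 C 1 -> on_hand[A=53 B=20 C=42] avail[A=46 B=20 C=41] open={R5,R6}
Step 11: commit R5 -> on_hand[A=46 B=20 C=42] avail[A=46 B=20 C=41] open={R6}
Step 12: commit R6 -> on_hand[A=46 B=20 C=41] avail[A=46 B=20 C=41] open={}
Step 13: reserve R7 C 8 -> on_hand[A=46 B=20 C=41] avail[A=46 B=20 C=33] open={R7}
Final available[B] = 20

Answer: 20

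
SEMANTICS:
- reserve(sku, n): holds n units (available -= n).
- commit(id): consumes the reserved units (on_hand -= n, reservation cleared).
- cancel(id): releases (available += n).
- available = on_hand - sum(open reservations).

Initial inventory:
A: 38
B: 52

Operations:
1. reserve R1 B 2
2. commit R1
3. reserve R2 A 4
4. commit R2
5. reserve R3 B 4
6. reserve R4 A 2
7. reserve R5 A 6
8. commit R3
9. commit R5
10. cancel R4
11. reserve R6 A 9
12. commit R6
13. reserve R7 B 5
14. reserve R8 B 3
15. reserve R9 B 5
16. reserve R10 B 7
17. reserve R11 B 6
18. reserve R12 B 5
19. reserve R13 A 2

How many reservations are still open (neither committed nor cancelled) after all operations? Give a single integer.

Step 1: reserve R1 B 2 -> on_hand[A=38 B=52] avail[A=38 B=50] open={R1}
Step 2: commit R1 -> on_hand[A=38 B=50] avail[A=38 B=50] open={}
Step 3: reserve R2 A 4 -> on_hand[A=38 B=50] avail[A=34 B=50] open={R2}
Step 4: commit R2 -> on_hand[A=34 B=50] avail[A=34 B=50] open={}
Step 5: reserve R3 B 4 -> on_hand[A=34 B=50] avail[A=34 B=46] open={R3}
Step 6: reserve R4 A 2 -> on_hand[A=34 B=50] avail[A=32 B=46] open={R3,R4}
Step 7: reserve R5 A 6 -> on_hand[A=34 B=50] avail[A=26 B=46] open={R3,R4,R5}
Step 8: commit R3 -> on_hand[A=34 B=46] avail[A=26 B=46] open={R4,R5}
Step 9: commit R5 -> on_hand[A=28 B=46] avail[A=26 B=46] open={R4}
Step 10: cancel R4 -> on_hand[A=28 B=46] avail[A=28 B=46] open={}
Step 11: reserve R6 A 9 -> on_hand[A=28 B=46] avail[A=19 B=46] open={R6}
Step 12: commit R6 -> on_hand[A=19 B=46] avail[A=19 B=46] open={}
Step 13: reserve R7 B 5 -> on_hand[A=19 B=46] avail[A=19 B=41] open={R7}
Step 14: reserve R8 B 3 -> on_hand[A=19 B=46] avail[A=19 B=38] open={R7,R8}
Step 15: reserve R9 B 5 -> on_hand[A=19 B=46] avail[A=19 B=33] open={R7,R8,R9}
Step 16: reserve R10 B 7 -> on_hand[A=19 B=46] avail[A=19 B=26] open={R10,R7,R8,R9}
Step 17: reserve R11 B 6 -> on_hand[A=19 B=46] avail[A=19 B=20] open={R10,R11,R7,R8,R9}
Step 18: reserve R12 B 5 -> on_hand[A=19 B=46] avail[A=19 B=15] open={R10,R11,R12,R7,R8,R9}
Step 19: reserve R13 A 2 -> on_hand[A=19 B=46] avail[A=17 B=15] open={R10,R11,R12,R13,R7,R8,R9}
Open reservations: ['R10', 'R11', 'R12', 'R13', 'R7', 'R8', 'R9'] -> 7

Answer: 7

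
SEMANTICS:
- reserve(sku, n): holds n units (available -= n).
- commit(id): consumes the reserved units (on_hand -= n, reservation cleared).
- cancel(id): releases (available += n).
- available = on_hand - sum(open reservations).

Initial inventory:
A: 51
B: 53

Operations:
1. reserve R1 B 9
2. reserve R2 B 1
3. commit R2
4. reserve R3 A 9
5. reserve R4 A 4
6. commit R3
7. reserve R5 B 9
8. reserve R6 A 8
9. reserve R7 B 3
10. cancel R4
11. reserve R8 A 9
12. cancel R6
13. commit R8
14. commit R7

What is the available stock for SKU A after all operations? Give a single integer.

Step 1: reserve R1 B 9 -> on_hand[A=51 B=53] avail[A=51 B=44] open={R1}
Step 2: reserve R2 B 1 -> on_hand[A=51 B=53] avail[A=51 B=43] open={R1,R2}
Step 3: commit R2 -> on_hand[A=51 B=52] avail[A=51 B=43] open={R1}
Step 4: reserve R3 A 9 -> on_hand[A=51 B=52] avail[A=42 B=43] open={R1,R3}
Step 5: reserve R4 A 4 -> on_hand[A=51 B=52] avail[A=38 B=43] open={R1,R3,R4}
Step 6: commit R3 -> on_hand[A=42 B=52] avail[A=38 B=43] open={R1,R4}
Step 7: reserve R5 B 9 -> on_hand[A=42 B=52] avail[A=38 B=34] open={R1,R4,R5}
Step 8: reserve R6 A 8 -> on_hand[A=42 B=52] avail[A=30 B=34] open={R1,R4,R5,R6}
Step 9: reserve R7 B 3 -> on_hand[A=42 B=52] avail[A=30 B=31] open={R1,R4,R5,R6,R7}
Step 10: cancel R4 -> on_hand[A=42 B=52] avail[A=34 B=31] open={R1,R5,R6,R7}
Step 11: reserve R8 A 9 -> on_hand[A=42 B=52] avail[A=25 B=31] open={R1,R5,R6,R7,R8}
Step 12: cancel R6 -> on_hand[A=42 B=52] avail[A=33 B=31] open={R1,R5,R7,R8}
Step 13: commit R8 -> on_hand[A=33 B=52] avail[A=33 B=31] open={R1,R5,R7}
Step 14: commit R7 -> on_hand[A=33 B=49] avail[A=33 B=31] open={R1,R5}
Final available[A] = 33

Answer: 33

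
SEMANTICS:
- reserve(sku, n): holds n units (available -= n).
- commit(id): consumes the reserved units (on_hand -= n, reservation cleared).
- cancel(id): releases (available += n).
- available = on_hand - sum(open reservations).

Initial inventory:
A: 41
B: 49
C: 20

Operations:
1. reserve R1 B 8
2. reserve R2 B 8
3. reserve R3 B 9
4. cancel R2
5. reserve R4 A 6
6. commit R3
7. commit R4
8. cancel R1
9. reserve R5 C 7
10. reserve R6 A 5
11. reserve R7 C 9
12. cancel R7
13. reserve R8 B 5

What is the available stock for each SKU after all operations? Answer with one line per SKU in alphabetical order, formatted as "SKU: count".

Step 1: reserve R1 B 8 -> on_hand[A=41 B=49 C=20] avail[A=41 B=41 C=20] open={R1}
Step 2: reserve R2 B 8 -> on_hand[A=41 B=49 C=20] avail[A=41 B=33 C=20] open={R1,R2}
Step 3: reserve R3 B 9 -> on_hand[A=41 B=49 C=20] avail[A=41 B=24 C=20] open={R1,R2,R3}
Step 4: cancel R2 -> on_hand[A=41 B=49 C=20] avail[A=41 B=32 C=20] open={R1,R3}
Step 5: reserve R4 A 6 -> on_hand[A=41 B=49 C=20] avail[A=35 B=32 C=20] open={R1,R3,R4}
Step 6: commit R3 -> on_hand[A=41 B=40 C=20] avail[A=35 B=32 C=20] open={R1,R4}
Step 7: commit R4 -> on_hand[A=35 B=40 C=20] avail[A=35 B=32 C=20] open={R1}
Step 8: cancel R1 -> on_hand[A=35 B=40 C=20] avail[A=35 B=40 C=20] open={}
Step 9: reserve R5 C 7 -> on_hand[A=35 B=40 C=20] avail[A=35 B=40 C=13] open={R5}
Step 10: reserve R6 A 5 -> on_hand[A=35 B=40 C=20] avail[A=30 B=40 C=13] open={R5,R6}
Step 11: reserve R7 C 9 -> on_hand[A=35 B=40 C=20] avail[A=30 B=40 C=4] open={R5,R6,R7}
Step 12: cancel R7 -> on_hand[A=35 B=40 C=20] avail[A=30 B=40 C=13] open={R5,R6}
Step 13: reserve R8 B 5 -> on_hand[A=35 B=40 C=20] avail[A=30 B=35 C=13] open={R5,R6,R8}

Answer: A: 30
B: 35
C: 13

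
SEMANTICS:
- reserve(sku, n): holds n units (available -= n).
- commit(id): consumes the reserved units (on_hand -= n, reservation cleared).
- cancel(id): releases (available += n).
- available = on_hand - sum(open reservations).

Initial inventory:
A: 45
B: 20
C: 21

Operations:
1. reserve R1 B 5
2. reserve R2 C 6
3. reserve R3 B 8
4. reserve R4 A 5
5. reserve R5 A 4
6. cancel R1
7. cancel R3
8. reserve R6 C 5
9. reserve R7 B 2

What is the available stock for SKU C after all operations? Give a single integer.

Step 1: reserve R1 B 5 -> on_hand[A=45 B=20 C=21] avail[A=45 B=15 C=21] open={R1}
Step 2: reserve R2 C 6 -> on_hand[A=45 B=20 C=21] avail[A=45 B=15 C=15] open={R1,R2}
Step 3: reserve R3 B 8 -> on_hand[A=45 B=20 C=21] avail[A=45 B=7 C=15] open={R1,R2,R3}
Step 4: reserve R4 A 5 -> on_hand[A=45 B=20 C=21] avail[A=40 B=7 C=15] open={R1,R2,R3,R4}
Step 5: reserve R5 A 4 -> on_hand[A=45 B=20 C=21] avail[A=36 B=7 C=15] open={R1,R2,R3,R4,R5}
Step 6: cancel R1 -> on_hand[A=45 B=20 C=21] avail[A=36 B=12 C=15] open={R2,R3,R4,R5}
Step 7: cancel R3 -> on_hand[A=45 B=20 C=21] avail[A=36 B=20 C=15] open={R2,R4,R5}
Step 8: reserve R6 C 5 -> on_hand[A=45 B=20 C=21] avail[A=36 B=20 C=10] open={R2,R4,R5,R6}
Step 9: reserve R7 B 2 -> on_hand[A=45 B=20 C=21] avail[A=36 B=18 C=10] open={R2,R4,R5,R6,R7}
Final available[C] = 10

Answer: 10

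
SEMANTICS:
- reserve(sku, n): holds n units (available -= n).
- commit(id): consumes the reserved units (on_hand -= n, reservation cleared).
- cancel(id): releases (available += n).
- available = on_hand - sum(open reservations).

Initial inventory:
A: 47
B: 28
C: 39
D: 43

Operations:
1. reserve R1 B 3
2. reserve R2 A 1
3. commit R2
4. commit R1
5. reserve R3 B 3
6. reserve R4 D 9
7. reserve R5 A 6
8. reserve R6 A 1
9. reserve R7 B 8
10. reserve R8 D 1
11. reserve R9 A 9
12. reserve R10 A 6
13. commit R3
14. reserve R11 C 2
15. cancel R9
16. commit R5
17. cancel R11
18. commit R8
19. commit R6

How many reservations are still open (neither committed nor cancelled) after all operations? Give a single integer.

Answer: 3

Derivation:
Step 1: reserve R1 B 3 -> on_hand[A=47 B=28 C=39 D=43] avail[A=47 B=25 C=39 D=43] open={R1}
Step 2: reserve R2 A 1 -> on_hand[A=47 B=28 C=39 D=43] avail[A=46 B=25 C=39 D=43] open={R1,R2}
Step 3: commit R2 -> on_hand[A=46 B=28 C=39 D=43] avail[A=46 B=25 C=39 D=43] open={R1}
Step 4: commit R1 -> on_hand[A=46 B=25 C=39 D=43] avail[A=46 B=25 C=39 D=43] open={}
Step 5: reserve R3 B 3 -> on_hand[A=46 B=25 C=39 D=43] avail[A=46 B=22 C=39 D=43] open={R3}
Step 6: reserve R4 D 9 -> on_hand[A=46 B=25 C=39 D=43] avail[A=46 B=22 C=39 D=34] open={R3,R4}
Step 7: reserve R5 A 6 -> on_hand[A=46 B=25 C=39 D=43] avail[A=40 B=22 C=39 D=34] open={R3,R4,R5}
Step 8: reserve R6 A 1 -> on_hand[A=46 B=25 C=39 D=43] avail[A=39 B=22 C=39 D=34] open={R3,R4,R5,R6}
Step 9: reserve R7 B 8 -> on_hand[A=46 B=25 C=39 D=43] avail[A=39 B=14 C=39 D=34] open={R3,R4,R5,R6,R7}
Step 10: reserve R8 D 1 -> on_hand[A=46 B=25 C=39 D=43] avail[A=39 B=14 C=39 D=33] open={R3,R4,R5,R6,R7,R8}
Step 11: reserve R9 A 9 -> on_hand[A=46 B=25 C=39 D=43] avail[A=30 B=14 C=39 D=33] open={R3,R4,R5,R6,R7,R8,R9}
Step 12: reserve R10 A 6 -> on_hand[A=46 B=25 C=39 D=43] avail[A=24 B=14 C=39 D=33] open={R10,R3,R4,R5,R6,R7,R8,R9}
Step 13: commit R3 -> on_hand[A=46 B=22 C=39 D=43] avail[A=24 B=14 C=39 D=33] open={R10,R4,R5,R6,R7,R8,R9}
Step 14: reserve R11 C 2 -> on_hand[A=46 B=22 C=39 D=43] avail[A=24 B=14 C=37 D=33] open={R10,R11,R4,R5,R6,R7,R8,R9}
Step 15: cancel R9 -> on_hand[A=46 B=22 C=39 D=43] avail[A=33 B=14 C=37 D=33] open={R10,R11,R4,R5,R6,R7,R8}
Step 16: commit R5 -> on_hand[A=40 B=22 C=39 D=43] avail[A=33 B=14 C=37 D=33] open={R10,R11,R4,R6,R7,R8}
Step 17: cancel R11 -> on_hand[A=40 B=22 C=39 D=43] avail[A=33 B=14 C=39 D=33] open={R10,R4,R6,R7,R8}
Step 18: commit R8 -> on_hand[A=40 B=22 C=39 D=42] avail[A=33 B=14 C=39 D=33] open={R10,R4,R6,R7}
Step 19: commit R6 -> on_hand[A=39 B=22 C=39 D=42] avail[A=33 B=14 C=39 D=33] open={R10,R4,R7}
Open reservations: ['R10', 'R4', 'R7'] -> 3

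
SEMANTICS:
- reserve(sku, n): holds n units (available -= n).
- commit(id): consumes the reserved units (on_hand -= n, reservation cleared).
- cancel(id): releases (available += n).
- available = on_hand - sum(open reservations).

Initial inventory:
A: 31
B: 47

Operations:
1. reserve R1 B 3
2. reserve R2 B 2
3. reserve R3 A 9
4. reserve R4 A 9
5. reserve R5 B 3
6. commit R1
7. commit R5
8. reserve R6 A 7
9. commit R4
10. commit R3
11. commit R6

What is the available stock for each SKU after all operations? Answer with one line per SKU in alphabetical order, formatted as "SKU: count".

Step 1: reserve R1 B 3 -> on_hand[A=31 B=47] avail[A=31 B=44] open={R1}
Step 2: reserve R2 B 2 -> on_hand[A=31 B=47] avail[A=31 B=42] open={R1,R2}
Step 3: reserve R3 A 9 -> on_hand[A=31 B=47] avail[A=22 B=42] open={R1,R2,R3}
Step 4: reserve R4 A 9 -> on_hand[A=31 B=47] avail[A=13 B=42] open={R1,R2,R3,R4}
Step 5: reserve R5 B 3 -> on_hand[A=31 B=47] avail[A=13 B=39] open={R1,R2,R3,R4,R5}
Step 6: commit R1 -> on_hand[A=31 B=44] avail[A=13 B=39] open={R2,R3,R4,R5}
Step 7: commit R5 -> on_hand[A=31 B=41] avail[A=13 B=39] open={R2,R3,R4}
Step 8: reserve R6 A 7 -> on_hand[A=31 B=41] avail[A=6 B=39] open={R2,R3,R4,R6}
Step 9: commit R4 -> on_hand[A=22 B=41] avail[A=6 B=39] open={R2,R3,R6}
Step 10: commit R3 -> on_hand[A=13 B=41] avail[A=6 B=39] open={R2,R6}
Step 11: commit R6 -> on_hand[A=6 B=41] avail[A=6 B=39] open={R2}

Answer: A: 6
B: 39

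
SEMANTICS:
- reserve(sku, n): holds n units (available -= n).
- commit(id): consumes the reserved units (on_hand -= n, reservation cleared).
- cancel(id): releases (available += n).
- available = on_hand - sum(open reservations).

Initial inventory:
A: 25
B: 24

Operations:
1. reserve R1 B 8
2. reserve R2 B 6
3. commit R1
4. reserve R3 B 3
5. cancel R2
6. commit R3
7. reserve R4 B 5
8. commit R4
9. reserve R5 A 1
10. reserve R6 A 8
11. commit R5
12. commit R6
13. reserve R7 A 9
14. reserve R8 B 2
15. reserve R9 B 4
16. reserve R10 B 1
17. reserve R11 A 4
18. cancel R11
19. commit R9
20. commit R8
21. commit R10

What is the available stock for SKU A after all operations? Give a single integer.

Answer: 7

Derivation:
Step 1: reserve R1 B 8 -> on_hand[A=25 B=24] avail[A=25 B=16] open={R1}
Step 2: reserve R2 B 6 -> on_hand[A=25 B=24] avail[A=25 B=10] open={R1,R2}
Step 3: commit R1 -> on_hand[A=25 B=16] avail[A=25 B=10] open={R2}
Step 4: reserve R3 B 3 -> on_hand[A=25 B=16] avail[A=25 B=7] open={R2,R3}
Step 5: cancel R2 -> on_hand[A=25 B=16] avail[A=25 B=13] open={R3}
Step 6: commit R3 -> on_hand[A=25 B=13] avail[A=25 B=13] open={}
Step 7: reserve R4 B 5 -> on_hand[A=25 B=13] avail[A=25 B=8] open={R4}
Step 8: commit R4 -> on_hand[A=25 B=8] avail[A=25 B=8] open={}
Step 9: reserve R5 A 1 -> on_hand[A=25 B=8] avail[A=24 B=8] open={R5}
Step 10: reserve R6 A 8 -> on_hand[A=25 B=8] avail[A=16 B=8] open={R5,R6}
Step 11: commit R5 -> on_hand[A=24 B=8] avail[A=16 B=8] open={R6}
Step 12: commit R6 -> on_hand[A=16 B=8] avail[A=16 B=8] open={}
Step 13: reserve R7 A 9 -> on_hand[A=16 B=8] avail[A=7 B=8] open={R7}
Step 14: reserve R8 B 2 -> on_hand[A=16 B=8] avail[A=7 B=6] open={R7,R8}
Step 15: reserve R9 B 4 -> on_hand[A=16 B=8] avail[A=7 B=2] open={R7,R8,R9}
Step 16: reserve R10 B 1 -> on_hand[A=16 B=8] avail[A=7 B=1] open={R10,R7,R8,R9}
Step 17: reserve R11 A 4 -> on_hand[A=16 B=8] avail[A=3 B=1] open={R10,R11,R7,R8,R9}
Step 18: cancel R11 -> on_hand[A=16 B=8] avail[A=7 B=1] open={R10,R7,R8,R9}
Step 19: commit R9 -> on_hand[A=16 B=4] avail[A=7 B=1] open={R10,R7,R8}
Step 20: commit R8 -> on_hand[A=16 B=2] avail[A=7 B=1] open={R10,R7}
Step 21: commit R10 -> on_hand[A=16 B=1] avail[A=7 B=1] open={R7}
Final available[A] = 7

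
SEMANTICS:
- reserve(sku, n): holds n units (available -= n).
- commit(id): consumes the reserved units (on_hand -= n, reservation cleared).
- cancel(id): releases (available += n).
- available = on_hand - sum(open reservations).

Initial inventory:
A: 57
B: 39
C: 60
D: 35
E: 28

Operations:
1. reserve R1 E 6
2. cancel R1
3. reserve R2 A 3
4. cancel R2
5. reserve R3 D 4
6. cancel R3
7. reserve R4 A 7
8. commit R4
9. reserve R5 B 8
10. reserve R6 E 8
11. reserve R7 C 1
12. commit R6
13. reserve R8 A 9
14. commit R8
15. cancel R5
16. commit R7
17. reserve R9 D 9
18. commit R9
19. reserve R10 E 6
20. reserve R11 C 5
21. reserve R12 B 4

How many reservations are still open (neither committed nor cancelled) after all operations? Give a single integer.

Answer: 3

Derivation:
Step 1: reserve R1 E 6 -> on_hand[A=57 B=39 C=60 D=35 E=28] avail[A=57 B=39 C=60 D=35 E=22] open={R1}
Step 2: cancel R1 -> on_hand[A=57 B=39 C=60 D=35 E=28] avail[A=57 B=39 C=60 D=35 E=28] open={}
Step 3: reserve R2 A 3 -> on_hand[A=57 B=39 C=60 D=35 E=28] avail[A=54 B=39 C=60 D=35 E=28] open={R2}
Step 4: cancel R2 -> on_hand[A=57 B=39 C=60 D=35 E=28] avail[A=57 B=39 C=60 D=35 E=28] open={}
Step 5: reserve R3 D 4 -> on_hand[A=57 B=39 C=60 D=35 E=28] avail[A=57 B=39 C=60 D=31 E=28] open={R3}
Step 6: cancel R3 -> on_hand[A=57 B=39 C=60 D=35 E=28] avail[A=57 B=39 C=60 D=35 E=28] open={}
Step 7: reserve R4 A 7 -> on_hand[A=57 B=39 C=60 D=35 E=28] avail[A=50 B=39 C=60 D=35 E=28] open={R4}
Step 8: commit R4 -> on_hand[A=50 B=39 C=60 D=35 E=28] avail[A=50 B=39 C=60 D=35 E=28] open={}
Step 9: reserve R5 B 8 -> on_hand[A=50 B=39 C=60 D=35 E=28] avail[A=50 B=31 C=60 D=35 E=28] open={R5}
Step 10: reserve R6 E 8 -> on_hand[A=50 B=39 C=60 D=35 E=28] avail[A=50 B=31 C=60 D=35 E=20] open={R5,R6}
Step 11: reserve R7 C 1 -> on_hand[A=50 B=39 C=60 D=35 E=28] avail[A=50 B=31 C=59 D=35 E=20] open={R5,R6,R7}
Step 12: commit R6 -> on_hand[A=50 B=39 C=60 D=35 E=20] avail[A=50 B=31 C=59 D=35 E=20] open={R5,R7}
Step 13: reserve R8 A 9 -> on_hand[A=50 B=39 C=60 D=35 E=20] avail[A=41 B=31 C=59 D=35 E=20] open={R5,R7,R8}
Step 14: commit R8 -> on_hand[A=41 B=39 C=60 D=35 E=20] avail[A=41 B=31 C=59 D=35 E=20] open={R5,R7}
Step 15: cancel R5 -> on_hand[A=41 B=39 C=60 D=35 E=20] avail[A=41 B=39 C=59 D=35 E=20] open={R7}
Step 16: commit R7 -> on_hand[A=41 B=39 C=59 D=35 E=20] avail[A=41 B=39 C=59 D=35 E=20] open={}
Step 17: reserve R9 D 9 -> on_hand[A=41 B=39 C=59 D=35 E=20] avail[A=41 B=39 C=59 D=26 E=20] open={R9}
Step 18: commit R9 -> on_hand[A=41 B=39 C=59 D=26 E=20] avail[A=41 B=39 C=59 D=26 E=20] open={}
Step 19: reserve R10 E 6 -> on_hand[A=41 B=39 C=59 D=26 E=20] avail[A=41 B=39 C=59 D=26 E=14] open={R10}
Step 20: reserve R11 C 5 -> on_hand[A=41 B=39 C=59 D=26 E=20] avail[A=41 B=39 C=54 D=26 E=14] open={R10,R11}
Step 21: reserve R12 B 4 -> on_hand[A=41 B=39 C=59 D=26 E=20] avail[A=41 B=35 C=54 D=26 E=14] open={R10,R11,R12}
Open reservations: ['R10', 'R11', 'R12'] -> 3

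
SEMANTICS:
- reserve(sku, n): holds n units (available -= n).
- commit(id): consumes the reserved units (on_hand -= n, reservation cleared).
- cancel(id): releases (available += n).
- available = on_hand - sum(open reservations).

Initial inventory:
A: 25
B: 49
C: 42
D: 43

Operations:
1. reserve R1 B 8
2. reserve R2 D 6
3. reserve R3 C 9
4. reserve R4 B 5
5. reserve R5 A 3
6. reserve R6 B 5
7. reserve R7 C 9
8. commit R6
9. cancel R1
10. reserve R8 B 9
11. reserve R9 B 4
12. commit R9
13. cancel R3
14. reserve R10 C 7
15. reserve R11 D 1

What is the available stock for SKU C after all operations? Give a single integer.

Answer: 26

Derivation:
Step 1: reserve R1 B 8 -> on_hand[A=25 B=49 C=42 D=43] avail[A=25 B=41 C=42 D=43] open={R1}
Step 2: reserve R2 D 6 -> on_hand[A=25 B=49 C=42 D=43] avail[A=25 B=41 C=42 D=37] open={R1,R2}
Step 3: reserve R3 C 9 -> on_hand[A=25 B=49 C=42 D=43] avail[A=25 B=41 C=33 D=37] open={R1,R2,R3}
Step 4: reserve R4 B 5 -> on_hand[A=25 B=49 C=42 D=43] avail[A=25 B=36 C=33 D=37] open={R1,R2,R3,R4}
Step 5: reserve R5 A 3 -> on_hand[A=25 B=49 C=42 D=43] avail[A=22 B=36 C=33 D=37] open={R1,R2,R3,R4,R5}
Step 6: reserve R6 B 5 -> on_hand[A=25 B=49 C=42 D=43] avail[A=22 B=31 C=33 D=37] open={R1,R2,R3,R4,R5,R6}
Step 7: reserve R7 C 9 -> on_hand[A=25 B=49 C=42 D=43] avail[A=22 B=31 C=24 D=37] open={R1,R2,R3,R4,R5,R6,R7}
Step 8: commit R6 -> on_hand[A=25 B=44 C=42 D=43] avail[A=22 B=31 C=24 D=37] open={R1,R2,R3,R4,R5,R7}
Step 9: cancel R1 -> on_hand[A=25 B=44 C=42 D=43] avail[A=22 B=39 C=24 D=37] open={R2,R3,R4,R5,R7}
Step 10: reserve R8 B 9 -> on_hand[A=25 B=44 C=42 D=43] avail[A=22 B=30 C=24 D=37] open={R2,R3,R4,R5,R7,R8}
Step 11: reserve R9 B 4 -> on_hand[A=25 B=44 C=42 D=43] avail[A=22 B=26 C=24 D=37] open={R2,R3,R4,R5,R7,R8,R9}
Step 12: commit R9 -> on_hand[A=25 B=40 C=42 D=43] avail[A=22 B=26 C=24 D=37] open={R2,R3,R4,R5,R7,R8}
Step 13: cancel R3 -> on_hand[A=25 B=40 C=42 D=43] avail[A=22 B=26 C=33 D=37] open={R2,R4,R5,R7,R8}
Step 14: reserve R10 C 7 -> on_hand[A=25 B=40 C=42 D=43] avail[A=22 B=26 C=26 D=37] open={R10,R2,R4,R5,R7,R8}
Step 15: reserve R11 D 1 -> on_hand[A=25 B=40 C=42 D=43] avail[A=22 B=26 C=26 D=36] open={R10,R11,R2,R4,R5,R7,R8}
Final available[C] = 26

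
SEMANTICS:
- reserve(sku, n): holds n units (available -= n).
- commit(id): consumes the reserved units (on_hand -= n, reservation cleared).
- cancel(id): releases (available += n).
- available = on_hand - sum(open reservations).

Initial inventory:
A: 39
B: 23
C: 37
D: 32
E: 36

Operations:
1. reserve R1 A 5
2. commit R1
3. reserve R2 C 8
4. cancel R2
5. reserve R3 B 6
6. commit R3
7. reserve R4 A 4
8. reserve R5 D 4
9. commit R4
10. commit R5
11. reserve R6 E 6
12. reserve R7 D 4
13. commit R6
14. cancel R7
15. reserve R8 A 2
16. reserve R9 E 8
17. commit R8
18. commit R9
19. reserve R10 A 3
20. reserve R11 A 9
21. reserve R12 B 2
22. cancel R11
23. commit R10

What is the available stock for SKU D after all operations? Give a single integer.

Answer: 28

Derivation:
Step 1: reserve R1 A 5 -> on_hand[A=39 B=23 C=37 D=32 E=36] avail[A=34 B=23 C=37 D=32 E=36] open={R1}
Step 2: commit R1 -> on_hand[A=34 B=23 C=37 D=32 E=36] avail[A=34 B=23 C=37 D=32 E=36] open={}
Step 3: reserve R2 C 8 -> on_hand[A=34 B=23 C=37 D=32 E=36] avail[A=34 B=23 C=29 D=32 E=36] open={R2}
Step 4: cancel R2 -> on_hand[A=34 B=23 C=37 D=32 E=36] avail[A=34 B=23 C=37 D=32 E=36] open={}
Step 5: reserve R3 B 6 -> on_hand[A=34 B=23 C=37 D=32 E=36] avail[A=34 B=17 C=37 D=32 E=36] open={R3}
Step 6: commit R3 -> on_hand[A=34 B=17 C=37 D=32 E=36] avail[A=34 B=17 C=37 D=32 E=36] open={}
Step 7: reserve R4 A 4 -> on_hand[A=34 B=17 C=37 D=32 E=36] avail[A=30 B=17 C=37 D=32 E=36] open={R4}
Step 8: reserve R5 D 4 -> on_hand[A=34 B=17 C=37 D=32 E=36] avail[A=30 B=17 C=37 D=28 E=36] open={R4,R5}
Step 9: commit R4 -> on_hand[A=30 B=17 C=37 D=32 E=36] avail[A=30 B=17 C=37 D=28 E=36] open={R5}
Step 10: commit R5 -> on_hand[A=30 B=17 C=37 D=28 E=36] avail[A=30 B=17 C=37 D=28 E=36] open={}
Step 11: reserve R6 E 6 -> on_hand[A=30 B=17 C=37 D=28 E=36] avail[A=30 B=17 C=37 D=28 E=30] open={R6}
Step 12: reserve R7 D 4 -> on_hand[A=30 B=17 C=37 D=28 E=36] avail[A=30 B=17 C=37 D=24 E=30] open={R6,R7}
Step 13: commit R6 -> on_hand[A=30 B=17 C=37 D=28 E=30] avail[A=30 B=17 C=37 D=24 E=30] open={R7}
Step 14: cancel R7 -> on_hand[A=30 B=17 C=37 D=28 E=30] avail[A=30 B=17 C=37 D=28 E=30] open={}
Step 15: reserve R8 A 2 -> on_hand[A=30 B=17 C=37 D=28 E=30] avail[A=28 B=17 C=37 D=28 E=30] open={R8}
Step 16: reserve R9 E 8 -> on_hand[A=30 B=17 C=37 D=28 E=30] avail[A=28 B=17 C=37 D=28 E=22] open={R8,R9}
Step 17: commit R8 -> on_hand[A=28 B=17 C=37 D=28 E=30] avail[A=28 B=17 C=37 D=28 E=22] open={R9}
Step 18: commit R9 -> on_hand[A=28 B=17 C=37 D=28 E=22] avail[A=28 B=17 C=37 D=28 E=22] open={}
Step 19: reserve R10 A 3 -> on_hand[A=28 B=17 C=37 D=28 E=22] avail[A=25 B=17 C=37 D=28 E=22] open={R10}
Step 20: reserve R11 A 9 -> on_hand[A=28 B=17 C=37 D=28 E=22] avail[A=16 B=17 C=37 D=28 E=22] open={R10,R11}
Step 21: reserve R12 B 2 -> on_hand[A=28 B=17 C=37 D=28 E=22] avail[A=16 B=15 C=37 D=28 E=22] open={R10,R11,R12}
Step 22: cancel R11 -> on_hand[A=28 B=17 C=37 D=28 E=22] avail[A=25 B=15 C=37 D=28 E=22] open={R10,R12}
Step 23: commit R10 -> on_hand[A=25 B=17 C=37 D=28 E=22] avail[A=25 B=15 C=37 D=28 E=22] open={R12}
Final available[D] = 28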